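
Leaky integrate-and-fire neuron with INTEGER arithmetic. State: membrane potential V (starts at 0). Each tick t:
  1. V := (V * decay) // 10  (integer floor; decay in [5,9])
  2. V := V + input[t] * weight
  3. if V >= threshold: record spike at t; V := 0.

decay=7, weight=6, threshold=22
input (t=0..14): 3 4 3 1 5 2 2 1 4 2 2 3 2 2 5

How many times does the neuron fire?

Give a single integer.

t=0: input=3 -> V=18
t=1: input=4 -> V=0 FIRE
t=2: input=3 -> V=18
t=3: input=1 -> V=18
t=4: input=5 -> V=0 FIRE
t=5: input=2 -> V=12
t=6: input=2 -> V=20
t=7: input=1 -> V=20
t=8: input=4 -> V=0 FIRE
t=9: input=2 -> V=12
t=10: input=2 -> V=20
t=11: input=3 -> V=0 FIRE
t=12: input=2 -> V=12
t=13: input=2 -> V=20
t=14: input=5 -> V=0 FIRE

Answer: 5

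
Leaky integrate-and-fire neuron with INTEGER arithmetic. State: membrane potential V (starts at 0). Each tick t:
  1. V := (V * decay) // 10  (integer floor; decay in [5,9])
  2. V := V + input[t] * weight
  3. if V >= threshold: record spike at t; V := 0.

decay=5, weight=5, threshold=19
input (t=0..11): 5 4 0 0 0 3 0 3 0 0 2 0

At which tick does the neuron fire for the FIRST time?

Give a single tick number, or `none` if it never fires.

Answer: 0

Derivation:
t=0: input=5 -> V=0 FIRE
t=1: input=4 -> V=0 FIRE
t=2: input=0 -> V=0
t=3: input=0 -> V=0
t=4: input=0 -> V=0
t=5: input=3 -> V=15
t=6: input=0 -> V=7
t=7: input=3 -> V=18
t=8: input=0 -> V=9
t=9: input=0 -> V=4
t=10: input=2 -> V=12
t=11: input=0 -> V=6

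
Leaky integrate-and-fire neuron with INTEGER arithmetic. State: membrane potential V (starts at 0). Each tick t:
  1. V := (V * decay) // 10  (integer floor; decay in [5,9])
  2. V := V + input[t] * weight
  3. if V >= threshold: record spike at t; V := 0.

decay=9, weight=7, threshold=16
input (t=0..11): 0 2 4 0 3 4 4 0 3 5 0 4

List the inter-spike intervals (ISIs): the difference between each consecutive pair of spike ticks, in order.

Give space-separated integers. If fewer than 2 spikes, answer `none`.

t=0: input=0 -> V=0
t=1: input=2 -> V=14
t=2: input=4 -> V=0 FIRE
t=3: input=0 -> V=0
t=4: input=3 -> V=0 FIRE
t=5: input=4 -> V=0 FIRE
t=6: input=4 -> V=0 FIRE
t=7: input=0 -> V=0
t=8: input=3 -> V=0 FIRE
t=9: input=5 -> V=0 FIRE
t=10: input=0 -> V=0
t=11: input=4 -> V=0 FIRE

Answer: 2 1 1 2 1 2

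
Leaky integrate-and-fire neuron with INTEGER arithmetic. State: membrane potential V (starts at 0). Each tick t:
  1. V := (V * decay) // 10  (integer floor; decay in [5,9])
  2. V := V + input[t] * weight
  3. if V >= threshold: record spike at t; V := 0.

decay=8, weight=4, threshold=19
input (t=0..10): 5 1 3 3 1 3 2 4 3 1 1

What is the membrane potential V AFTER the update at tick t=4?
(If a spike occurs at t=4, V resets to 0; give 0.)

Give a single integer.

Answer: 4

Derivation:
t=0: input=5 -> V=0 FIRE
t=1: input=1 -> V=4
t=2: input=3 -> V=15
t=3: input=3 -> V=0 FIRE
t=4: input=1 -> V=4
t=5: input=3 -> V=15
t=6: input=2 -> V=0 FIRE
t=7: input=4 -> V=16
t=8: input=3 -> V=0 FIRE
t=9: input=1 -> V=4
t=10: input=1 -> V=7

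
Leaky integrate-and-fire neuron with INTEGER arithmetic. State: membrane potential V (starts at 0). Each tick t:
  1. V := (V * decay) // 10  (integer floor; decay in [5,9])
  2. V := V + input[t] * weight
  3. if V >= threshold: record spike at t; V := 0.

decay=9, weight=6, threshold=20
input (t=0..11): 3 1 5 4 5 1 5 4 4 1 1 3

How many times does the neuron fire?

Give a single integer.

t=0: input=3 -> V=18
t=1: input=1 -> V=0 FIRE
t=2: input=5 -> V=0 FIRE
t=3: input=4 -> V=0 FIRE
t=4: input=5 -> V=0 FIRE
t=5: input=1 -> V=6
t=6: input=5 -> V=0 FIRE
t=7: input=4 -> V=0 FIRE
t=8: input=4 -> V=0 FIRE
t=9: input=1 -> V=6
t=10: input=1 -> V=11
t=11: input=3 -> V=0 FIRE

Answer: 8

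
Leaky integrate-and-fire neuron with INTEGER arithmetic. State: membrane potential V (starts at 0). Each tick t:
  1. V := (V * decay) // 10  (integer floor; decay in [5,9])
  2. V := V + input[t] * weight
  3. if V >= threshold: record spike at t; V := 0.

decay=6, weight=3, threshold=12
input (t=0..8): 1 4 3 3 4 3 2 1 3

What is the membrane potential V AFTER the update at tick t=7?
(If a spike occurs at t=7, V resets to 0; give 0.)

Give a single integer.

Answer: 9

Derivation:
t=0: input=1 -> V=3
t=1: input=4 -> V=0 FIRE
t=2: input=3 -> V=9
t=3: input=3 -> V=0 FIRE
t=4: input=4 -> V=0 FIRE
t=5: input=3 -> V=9
t=6: input=2 -> V=11
t=7: input=1 -> V=9
t=8: input=3 -> V=0 FIRE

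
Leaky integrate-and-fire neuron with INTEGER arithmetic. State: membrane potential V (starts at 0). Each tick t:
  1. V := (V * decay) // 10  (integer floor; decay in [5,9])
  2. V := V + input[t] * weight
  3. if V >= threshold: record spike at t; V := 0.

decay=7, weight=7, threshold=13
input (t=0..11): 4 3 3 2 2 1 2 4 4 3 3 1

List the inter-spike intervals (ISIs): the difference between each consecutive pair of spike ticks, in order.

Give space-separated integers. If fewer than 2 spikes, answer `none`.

t=0: input=4 -> V=0 FIRE
t=1: input=3 -> V=0 FIRE
t=2: input=3 -> V=0 FIRE
t=3: input=2 -> V=0 FIRE
t=4: input=2 -> V=0 FIRE
t=5: input=1 -> V=7
t=6: input=2 -> V=0 FIRE
t=7: input=4 -> V=0 FIRE
t=8: input=4 -> V=0 FIRE
t=9: input=3 -> V=0 FIRE
t=10: input=3 -> V=0 FIRE
t=11: input=1 -> V=7

Answer: 1 1 1 1 2 1 1 1 1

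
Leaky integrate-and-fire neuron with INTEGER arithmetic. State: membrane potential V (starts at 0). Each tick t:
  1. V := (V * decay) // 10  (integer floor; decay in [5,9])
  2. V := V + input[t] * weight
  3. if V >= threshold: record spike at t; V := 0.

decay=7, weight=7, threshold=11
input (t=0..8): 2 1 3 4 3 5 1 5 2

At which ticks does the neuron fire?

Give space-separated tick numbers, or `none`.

Answer: 0 2 3 4 5 7 8

Derivation:
t=0: input=2 -> V=0 FIRE
t=1: input=1 -> V=7
t=2: input=3 -> V=0 FIRE
t=3: input=4 -> V=0 FIRE
t=4: input=3 -> V=0 FIRE
t=5: input=5 -> V=0 FIRE
t=6: input=1 -> V=7
t=7: input=5 -> V=0 FIRE
t=8: input=2 -> V=0 FIRE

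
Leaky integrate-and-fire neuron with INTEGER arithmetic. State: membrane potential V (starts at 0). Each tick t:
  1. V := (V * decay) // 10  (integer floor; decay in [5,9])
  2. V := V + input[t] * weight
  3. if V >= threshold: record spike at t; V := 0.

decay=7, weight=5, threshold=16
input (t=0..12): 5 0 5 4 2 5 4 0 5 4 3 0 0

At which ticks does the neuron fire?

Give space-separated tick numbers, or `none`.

Answer: 0 2 3 5 6 8 9

Derivation:
t=0: input=5 -> V=0 FIRE
t=1: input=0 -> V=0
t=2: input=5 -> V=0 FIRE
t=3: input=4 -> V=0 FIRE
t=4: input=2 -> V=10
t=5: input=5 -> V=0 FIRE
t=6: input=4 -> V=0 FIRE
t=7: input=0 -> V=0
t=8: input=5 -> V=0 FIRE
t=9: input=4 -> V=0 FIRE
t=10: input=3 -> V=15
t=11: input=0 -> V=10
t=12: input=0 -> V=7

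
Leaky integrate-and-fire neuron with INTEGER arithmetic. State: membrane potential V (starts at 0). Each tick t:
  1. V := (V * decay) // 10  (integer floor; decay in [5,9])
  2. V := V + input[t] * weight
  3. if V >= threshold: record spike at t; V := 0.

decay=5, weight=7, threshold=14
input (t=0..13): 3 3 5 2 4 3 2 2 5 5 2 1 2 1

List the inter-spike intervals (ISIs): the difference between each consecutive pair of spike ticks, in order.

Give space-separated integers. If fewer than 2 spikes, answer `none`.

t=0: input=3 -> V=0 FIRE
t=1: input=3 -> V=0 FIRE
t=2: input=5 -> V=0 FIRE
t=3: input=2 -> V=0 FIRE
t=4: input=4 -> V=0 FIRE
t=5: input=3 -> V=0 FIRE
t=6: input=2 -> V=0 FIRE
t=7: input=2 -> V=0 FIRE
t=8: input=5 -> V=0 FIRE
t=9: input=5 -> V=0 FIRE
t=10: input=2 -> V=0 FIRE
t=11: input=1 -> V=7
t=12: input=2 -> V=0 FIRE
t=13: input=1 -> V=7

Answer: 1 1 1 1 1 1 1 1 1 1 2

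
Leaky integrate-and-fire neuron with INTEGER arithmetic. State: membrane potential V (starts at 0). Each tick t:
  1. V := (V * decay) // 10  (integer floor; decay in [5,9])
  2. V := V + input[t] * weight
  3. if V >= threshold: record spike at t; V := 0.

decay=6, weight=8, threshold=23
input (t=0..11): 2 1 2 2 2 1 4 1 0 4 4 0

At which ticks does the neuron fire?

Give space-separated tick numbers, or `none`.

t=0: input=2 -> V=16
t=1: input=1 -> V=17
t=2: input=2 -> V=0 FIRE
t=3: input=2 -> V=16
t=4: input=2 -> V=0 FIRE
t=5: input=1 -> V=8
t=6: input=4 -> V=0 FIRE
t=7: input=1 -> V=8
t=8: input=0 -> V=4
t=9: input=4 -> V=0 FIRE
t=10: input=4 -> V=0 FIRE
t=11: input=0 -> V=0

Answer: 2 4 6 9 10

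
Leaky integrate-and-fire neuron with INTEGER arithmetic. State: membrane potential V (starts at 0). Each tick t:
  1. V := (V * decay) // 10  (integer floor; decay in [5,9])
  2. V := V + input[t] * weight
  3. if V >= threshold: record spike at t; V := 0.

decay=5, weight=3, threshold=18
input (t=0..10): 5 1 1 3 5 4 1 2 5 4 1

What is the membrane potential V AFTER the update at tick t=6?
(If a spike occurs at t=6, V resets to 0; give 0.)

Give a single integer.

Answer: 9

Derivation:
t=0: input=5 -> V=15
t=1: input=1 -> V=10
t=2: input=1 -> V=8
t=3: input=3 -> V=13
t=4: input=5 -> V=0 FIRE
t=5: input=4 -> V=12
t=6: input=1 -> V=9
t=7: input=2 -> V=10
t=8: input=5 -> V=0 FIRE
t=9: input=4 -> V=12
t=10: input=1 -> V=9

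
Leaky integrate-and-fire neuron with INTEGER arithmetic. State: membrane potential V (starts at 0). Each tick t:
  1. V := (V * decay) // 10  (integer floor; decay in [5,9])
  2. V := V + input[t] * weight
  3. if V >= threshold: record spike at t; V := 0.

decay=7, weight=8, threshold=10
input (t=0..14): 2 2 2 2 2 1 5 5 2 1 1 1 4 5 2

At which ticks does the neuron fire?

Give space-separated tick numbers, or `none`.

Answer: 0 1 2 3 4 6 7 8 10 12 13 14

Derivation:
t=0: input=2 -> V=0 FIRE
t=1: input=2 -> V=0 FIRE
t=2: input=2 -> V=0 FIRE
t=3: input=2 -> V=0 FIRE
t=4: input=2 -> V=0 FIRE
t=5: input=1 -> V=8
t=6: input=5 -> V=0 FIRE
t=7: input=5 -> V=0 FIRE
t=8: input=2 -> V=0 FIRE
t=9: input=1 -> V=8
t=10: input=1 -> V=0 FIRE
t=11: input=1 -> V=8
t=12: input=4 -> V=0 FIRE
t=13: input=5 -> V=0 FIRE
t=14: input=2 -> V=0 FIRE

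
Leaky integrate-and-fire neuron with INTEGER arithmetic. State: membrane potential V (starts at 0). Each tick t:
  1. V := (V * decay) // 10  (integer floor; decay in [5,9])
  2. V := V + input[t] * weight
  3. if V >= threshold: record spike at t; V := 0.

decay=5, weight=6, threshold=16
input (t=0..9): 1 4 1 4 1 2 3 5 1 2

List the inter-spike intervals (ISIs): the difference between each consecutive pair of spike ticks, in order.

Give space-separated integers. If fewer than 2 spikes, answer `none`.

Answer: 2 3 1

Derivation:
t=0: input=1 -> V=6
t=1: input=4 -> V=0 FIRE
t=2: input=1 -> V=6
t=3: input=4 -> V=0 FIRE
t=4: input=1 -> V=6
t=5: input=2 -> V=15
t=6: input=3 -> V=0 FIRE
t=7: input=5 -> V=0 FIRE
t=8: input=1 -> V=6
t=9: input=2 -> V=15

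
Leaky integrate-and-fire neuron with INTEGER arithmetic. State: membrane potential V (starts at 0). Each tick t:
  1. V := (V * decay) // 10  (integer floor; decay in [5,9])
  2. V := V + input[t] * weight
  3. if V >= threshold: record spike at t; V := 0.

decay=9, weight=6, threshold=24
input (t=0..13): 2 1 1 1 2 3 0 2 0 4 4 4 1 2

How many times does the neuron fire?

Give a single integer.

t=0: input=2 -> V=12
t=1: input=1 -> V=16
t=2: input=1 -> V=20
t=3: input=1 -> V=0 FIRE
t=4: input=2 -> V=12
t=5: input=3 -> V=0 FIRE
t=6: input=0 -> V=0
t=7: input=2 -> V=12
t=8: input=0 -> V=10
t=9: input=4 -> V=0 FIRE
t=10: input=4 -> V=0 FIRE
t=11: input=4 -> V=0 FIRE
t=12: input=1 -> V=6
t=13: input=2 -> V=17

Answer: 5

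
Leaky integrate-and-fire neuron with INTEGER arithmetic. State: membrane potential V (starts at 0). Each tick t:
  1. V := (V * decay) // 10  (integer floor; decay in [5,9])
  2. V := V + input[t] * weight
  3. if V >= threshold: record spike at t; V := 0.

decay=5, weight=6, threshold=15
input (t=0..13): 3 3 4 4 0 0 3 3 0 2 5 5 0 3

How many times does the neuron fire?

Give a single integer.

t=0: input=3 -> V=0 FIRE
t=1: input=3 -> V=0 FIRE
t=2: input=4 -> V=0 FIRE
t=3: input=4 -> V=0 FIRE
t=4: input=0 -> V=0
t=5: input=0 -> V=0
t=6: input=3 -> V=0 FIRE
t=7: input=3 -> V=0 FIRE
t=8: input=0 -> V=0
t=9: input=2 -> V=12
t=10: input=5 -> V=0 FIRE
t=11: input=5 -> V=0 FIRE
t=12: input=0 -> V=0
t=13: input=3 -> V=0 FIRE

Answer: 9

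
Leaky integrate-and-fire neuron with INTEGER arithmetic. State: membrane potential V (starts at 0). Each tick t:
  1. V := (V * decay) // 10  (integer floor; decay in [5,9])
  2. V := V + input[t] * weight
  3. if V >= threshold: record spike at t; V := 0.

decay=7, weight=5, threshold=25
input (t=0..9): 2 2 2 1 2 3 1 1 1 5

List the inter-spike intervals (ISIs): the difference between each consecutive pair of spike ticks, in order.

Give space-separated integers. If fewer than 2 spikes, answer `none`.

Answer: 4

Derivation:
t=0: input=2 -> V=10
t=1: input=2 -> V=17
t=2: input=2 -> V=21
t=3: input=1 -> V=19
t=4: input=2 -> V=23
t=5: input=3 -> V=0 FIRE
t=6: input=1 -> V=5
t=7: input=1 -> V=8
t=8: input=1 -> V=10
t=9: input=5 -> V=0 FIRE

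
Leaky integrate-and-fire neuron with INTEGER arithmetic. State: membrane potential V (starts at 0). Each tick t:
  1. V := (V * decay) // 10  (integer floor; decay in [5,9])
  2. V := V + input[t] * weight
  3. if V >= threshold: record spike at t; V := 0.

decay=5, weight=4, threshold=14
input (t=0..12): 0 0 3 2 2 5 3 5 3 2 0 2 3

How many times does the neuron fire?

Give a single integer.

t=0: input=0 -> V=0
t=1: input=0 -> V=0
t=2: input=3 -> V=12
t=3: input=2 -> V=0 FIRE
t=4: input=2 -> V=8
t=5: input=5 -> V=0 FIRE
t=6: input=3 -> V=12
t=7: input=5 -> V=0 FIRE
t=8: input=3 -> V=12
t=9: input=2 -> V=0 FIRE
t=10: input=0 -> V=0
t=11: input=2 -> V=8
t=12: input=3 -> V=0 FIRE

Answer: 5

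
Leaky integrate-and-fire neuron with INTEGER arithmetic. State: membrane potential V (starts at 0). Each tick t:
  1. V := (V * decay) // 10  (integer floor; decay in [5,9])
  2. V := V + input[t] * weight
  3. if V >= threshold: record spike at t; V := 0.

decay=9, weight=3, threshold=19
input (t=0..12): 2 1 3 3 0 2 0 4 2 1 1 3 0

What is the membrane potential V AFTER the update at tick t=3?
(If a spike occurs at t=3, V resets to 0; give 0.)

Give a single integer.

Answer: 0

Derivation:
t=0: input=2 -> V=6
t=1: input=1 -> V=8
t=2: input=3 -> V=16
t=3: input=3 -> V=0 FIRE
t=4: input=0 -> V=0
t=5: input=2 -> V=6
t=6: input=0 -> V=5
t=7: input=4 -> V=16
t=8: input=2 -> V=0 FIRE
t=9: input=1 -> V=3
t=10: input=1 -> V=5
t=11: input=3 -> V=13
t=12: input=0 -> V=11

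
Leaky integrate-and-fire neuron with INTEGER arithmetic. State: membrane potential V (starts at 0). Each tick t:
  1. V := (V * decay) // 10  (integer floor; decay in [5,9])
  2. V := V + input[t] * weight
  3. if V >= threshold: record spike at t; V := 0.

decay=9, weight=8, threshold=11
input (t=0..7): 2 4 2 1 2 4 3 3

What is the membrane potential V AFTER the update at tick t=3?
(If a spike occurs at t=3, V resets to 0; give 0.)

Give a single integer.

Answer: 8

Derivation:
t=0: input=2 -> V=0 FIRE
t=1: input=4 -> V=0 FIRE
t=2: input=2 -> V=0 FIRE
t=3: input=1 -> V=8
t=4: input=2 -> V=0 FIRE
t=5: input=4 -> V=0 FIRE
t=6: input=3 -> V=0 FIRE
t=7: input=3 -> V=0 FIRE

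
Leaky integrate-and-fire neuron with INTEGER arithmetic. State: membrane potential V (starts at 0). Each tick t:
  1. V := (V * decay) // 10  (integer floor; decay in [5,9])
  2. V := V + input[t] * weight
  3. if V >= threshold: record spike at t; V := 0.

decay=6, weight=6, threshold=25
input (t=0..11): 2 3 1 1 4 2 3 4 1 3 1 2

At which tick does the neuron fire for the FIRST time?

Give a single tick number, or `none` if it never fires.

t=0: input=2 -> V=12
t=1: input=3 -> V=0 FIRE
t=2: input=1 -> V=6
t=3: input=1 -> V=9
t=4: input=4 -> V=0 FIRE
t=5: input=2 -> V=12
t=6: input=3 -> V=0 FIRE
t=7: input=4 -> V=24
t=8: input=1 -> V=20
t=9: input=3 -> V=0 FIRE
t=10: input=1 -> V=6
t=11: input=2 -> V=15

Answer: 1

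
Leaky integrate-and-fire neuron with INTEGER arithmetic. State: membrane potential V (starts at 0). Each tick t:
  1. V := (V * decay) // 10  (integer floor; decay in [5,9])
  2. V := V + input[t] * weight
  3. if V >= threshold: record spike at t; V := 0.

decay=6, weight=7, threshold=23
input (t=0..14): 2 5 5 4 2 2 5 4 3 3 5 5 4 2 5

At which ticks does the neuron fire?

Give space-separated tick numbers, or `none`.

t=0: input=2 -> V=14
t=1: input=5 -> V=0 FIRE
t=2: input=5 -> V=0 FIRE
t=3: input=4 -> V=0 FIRE
t=4: input=2 -> V=14
t=5: input=2 -> V=22
t=6: input=5 -> V=0 FIRE
t=7: input=4 -> V=0 FIRE
t=8: input=3 -> V=21
t=9: input=3 -> V=0 FIRE
t=10: input=5 -> V=0 FIRE
t=11: input=5 -> V=0 FIRE
t=12: input=4 -> V=0 FIRE
t=13: input=2 -> V=14
t=14: input=5 -> V=0 FIRE

Answer: 1 2 3 6 7 9 10 11 12 14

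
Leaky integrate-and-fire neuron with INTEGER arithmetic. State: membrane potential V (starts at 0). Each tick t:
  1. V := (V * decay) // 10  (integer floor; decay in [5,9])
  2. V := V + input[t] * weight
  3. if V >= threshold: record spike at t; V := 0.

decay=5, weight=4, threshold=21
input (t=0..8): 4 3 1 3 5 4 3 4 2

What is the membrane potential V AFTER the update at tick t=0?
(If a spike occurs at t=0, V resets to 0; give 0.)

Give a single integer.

t=0: input=4 -> V=16
t=1: input=3 -> V=20
t=2: input=1 -> V=14
t=3: input=3 -> V=19
t=4: input=5 -> V=0 FIRE
t=5: input=4 -> V=16
t=6: input=3 -> V=20
t=7: input=4 -> V=0 FIRE
t=8: input=2 -> V=8

Answer: 16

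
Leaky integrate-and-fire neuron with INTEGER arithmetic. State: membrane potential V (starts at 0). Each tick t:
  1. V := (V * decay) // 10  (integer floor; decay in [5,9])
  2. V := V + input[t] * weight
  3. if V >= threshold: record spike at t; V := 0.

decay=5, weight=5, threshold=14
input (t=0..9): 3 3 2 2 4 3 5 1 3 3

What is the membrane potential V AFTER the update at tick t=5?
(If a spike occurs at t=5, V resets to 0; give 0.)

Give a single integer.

Answer: 0

Derivation:
t=0: input=3 -> V=0 FIRE
t=1: input=3 -> V=0 FIRE
t=2: input=2 -> V=10
t=3: input=2 -> V=0 FIRE
t=4: input=4 -> V=0 FIRE
t=5: input=3 -> V=0 FIRE
t=6: input=5 -> V=0 FIRE
t=7: input=1 -> V=5
t=8: input=3 -> V=0 FIRE
t=9: input=3 -> V=0 FIRE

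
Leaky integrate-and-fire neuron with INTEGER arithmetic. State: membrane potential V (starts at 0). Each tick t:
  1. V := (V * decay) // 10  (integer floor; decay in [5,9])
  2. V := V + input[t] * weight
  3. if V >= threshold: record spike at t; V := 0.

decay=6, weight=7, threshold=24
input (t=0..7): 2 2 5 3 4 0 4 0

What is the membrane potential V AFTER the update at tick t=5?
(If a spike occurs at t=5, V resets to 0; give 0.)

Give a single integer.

Answer: 0

Derivation:
t=0: input=2 -> V=14
t=1: input=2 -> V=22
t=2: input=5 -> V=0 FIRE
t=3: input=3 -> V=21
t=4: input=4 -> V=0 FIRE
t=5: input=0 -> V=0
t=6: input=4 -> V=0 FIRE
t=7: input=0 -> V=0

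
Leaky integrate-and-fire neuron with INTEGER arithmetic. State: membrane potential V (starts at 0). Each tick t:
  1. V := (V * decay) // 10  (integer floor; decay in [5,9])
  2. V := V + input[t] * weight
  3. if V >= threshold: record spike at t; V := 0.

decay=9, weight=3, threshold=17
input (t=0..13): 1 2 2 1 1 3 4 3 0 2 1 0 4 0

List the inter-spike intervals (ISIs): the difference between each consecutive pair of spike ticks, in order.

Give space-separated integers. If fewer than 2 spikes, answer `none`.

Answer: 2 5

Derivation:
t=0: input=1 -> V=3
t=1: input=2 -> V=8
t=2: input=2 -> V=13
t=3: input=1 -> V=14
t=4: input=1 -> V=15
t=5: input=3 -> V=0 FIRE
t=6: input=4 -> V=12
t=7: input=3 -> V=0 FIRE
t=8: input=0 -> V=0
t=9: input=2 -> V=6
t=10: input=1 -> V=8
t=11: input=0 -> V=7
t=12: input=4 -> V=0 FIRE
t=13: input=0 -> V=0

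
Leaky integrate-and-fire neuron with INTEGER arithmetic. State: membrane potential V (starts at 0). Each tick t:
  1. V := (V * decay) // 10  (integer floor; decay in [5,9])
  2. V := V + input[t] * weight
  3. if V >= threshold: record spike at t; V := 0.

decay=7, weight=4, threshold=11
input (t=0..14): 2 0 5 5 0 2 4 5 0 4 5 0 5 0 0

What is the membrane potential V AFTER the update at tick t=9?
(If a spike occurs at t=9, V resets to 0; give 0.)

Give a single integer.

t=0: input=2 -> V=8
t=1: input=0 -> V=5
t=2: input=5 -> V=0 FIRE
t=3: input=5 -> V=0 FIRE
t=4: input=0 -> V=0
t=5: input=2 -> V=8
t=6: input=4 -> V=0 FIRE
t=7: input=5 -> V=0 FIRE
t=8: input=0 -> V=0
t=9: input=4 -> V=0 FIRE
t=10: input=5 -> V=0 FIRE
t=11: input=0 -> V=0
t=12: input=5 -> V=0 FIRE
t=13: input=0 -> V=0
t=14: input=0 -> V=0

Answer: 0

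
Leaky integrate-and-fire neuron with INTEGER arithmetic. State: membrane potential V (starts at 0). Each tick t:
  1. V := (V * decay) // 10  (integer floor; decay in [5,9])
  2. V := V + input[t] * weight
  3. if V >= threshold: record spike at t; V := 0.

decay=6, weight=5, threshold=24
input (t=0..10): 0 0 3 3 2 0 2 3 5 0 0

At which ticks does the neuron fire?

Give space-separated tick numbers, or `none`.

Answer: 3 8

Derivation:
t=0: input=0 -> V=0
t=1: input=0 -> V=0
t=2: input=3 -> V=15
t=3: input=3 -> V=0 FIRE
t=4: input=2 -> V=10
t=5: input=0 -> V=6
t=6: input=2 -> V=13
t=7: input=3 -> V=22
t=8: input=5 -> V=0 FIRE
t=9: input=0 -> V=0
t=10: input=0 -> V=0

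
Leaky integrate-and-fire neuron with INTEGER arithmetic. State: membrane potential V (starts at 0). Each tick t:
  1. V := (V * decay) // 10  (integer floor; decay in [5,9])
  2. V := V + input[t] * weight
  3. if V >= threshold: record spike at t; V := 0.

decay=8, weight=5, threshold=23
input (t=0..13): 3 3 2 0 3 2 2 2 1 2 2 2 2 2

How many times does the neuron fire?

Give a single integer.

Answer: 4

Derivation:
t=0: input=3 -> V=15
t=1: input=3 -> V=0 FIRE
t=2: input=2 -> V=10
t=3: input=0 -> V=8
t=4: input=3 -> V=21
t=5: input=2 -> V=0 FIRE
t=6: input=2 -> V=10
t=7: input=2 -> V=18
t=8: input=1 -> V=19
t=9: input=2 -> V=0 FIRE
t=10: input=2 -> V=10
t=11: input=2 -> V=18
t=12: input=2 -> V=0 FIRE
t=13: input=2 -> V=10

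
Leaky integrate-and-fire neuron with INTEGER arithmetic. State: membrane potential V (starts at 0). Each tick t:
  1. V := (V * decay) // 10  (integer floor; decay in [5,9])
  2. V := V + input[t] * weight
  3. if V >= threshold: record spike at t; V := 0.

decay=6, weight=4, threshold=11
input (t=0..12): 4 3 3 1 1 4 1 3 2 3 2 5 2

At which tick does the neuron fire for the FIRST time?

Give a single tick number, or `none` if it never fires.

t=0: input=4 -> V=0 FIRE
t=1: input=3 -> V=0 FIRE
t=2: input=3 -> V=0 FIRE
t=3: input=1 -> V=4
t=4: input=1 -> V=6
t=5: input=4 -> V=0 FIRE
t=6: input=1 -> V=4
t=7: input=3 -> V=0 FIRE
t=8: input=2 -> V=8
t=9: input=3 -> V=0 FIRE
t=10: input=2 -> V=8
t=11: input=5 -> V=0 FIRE
t=12: input=2 -> V=8

Answer: 0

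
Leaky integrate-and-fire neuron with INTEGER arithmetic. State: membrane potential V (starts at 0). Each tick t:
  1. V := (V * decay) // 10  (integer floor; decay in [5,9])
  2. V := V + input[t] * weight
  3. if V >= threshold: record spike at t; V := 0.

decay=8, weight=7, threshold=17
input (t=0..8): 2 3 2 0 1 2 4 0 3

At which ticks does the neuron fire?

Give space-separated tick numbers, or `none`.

Answer: 1 5 6 8

Derivation:
t=0: input=2 -> V=14
t=1: input=3 -> V=0 FIRE
t=2: input=2 -> V=14
t=3: input=0 -> V=11
t=4: input=1 -> V=15
t=5: input=2 -> V=0 FIRE
t=6: input=4 -> V=0 FIRE
t=7: input=0 -> V=0
t=8: input=3 -> V=0 FIRE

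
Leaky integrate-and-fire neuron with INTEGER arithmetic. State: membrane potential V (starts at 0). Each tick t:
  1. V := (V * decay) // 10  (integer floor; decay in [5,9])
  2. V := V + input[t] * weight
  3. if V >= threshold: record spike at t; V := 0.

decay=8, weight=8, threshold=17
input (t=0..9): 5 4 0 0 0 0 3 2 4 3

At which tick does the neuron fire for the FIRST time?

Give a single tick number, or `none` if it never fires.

Answer: 0

Derivation:
t=0: input=5 -> V=0 FIRE
t=1: input=4 -> V=0 FIRE
t=2: input=0 -> V=0
t=3: input=0 -> V=0
t=4: input=0 -> V=0
t=5: input=0 -> V=0
t=6: input=3 -> V=0 FIRE
t=7: input=2 -> V=16
t=8: input=4 -> V=0 FIRE
t=9: input=3 -> V=0 FIRE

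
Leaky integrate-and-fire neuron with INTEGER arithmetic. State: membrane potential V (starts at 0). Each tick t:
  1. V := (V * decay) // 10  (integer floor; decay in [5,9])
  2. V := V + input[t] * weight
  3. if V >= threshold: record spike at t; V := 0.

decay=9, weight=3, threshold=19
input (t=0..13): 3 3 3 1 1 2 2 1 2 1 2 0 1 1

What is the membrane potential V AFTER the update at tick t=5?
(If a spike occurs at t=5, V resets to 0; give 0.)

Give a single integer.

Answer: 10

Derivation:
t=0: input=3 -> V=9
t=1: input=3 -> V=17
t=2: input=3 -> V=0 FIRE
t=3: input=1 -> V=3
t=4: input=1 -> V=5
t=5: input=2 -> V=10
t=6: input=2 -> V=15
t=7: input=1 -> V=16
t=8: input=2 -> V=0 FIRE
t=9: input=1 -> V=3
t=10: input=2 -> V=8
t=11: input=0 -> V=7
t=12: input=1 -> V=9
t=13: input=1 -> V=11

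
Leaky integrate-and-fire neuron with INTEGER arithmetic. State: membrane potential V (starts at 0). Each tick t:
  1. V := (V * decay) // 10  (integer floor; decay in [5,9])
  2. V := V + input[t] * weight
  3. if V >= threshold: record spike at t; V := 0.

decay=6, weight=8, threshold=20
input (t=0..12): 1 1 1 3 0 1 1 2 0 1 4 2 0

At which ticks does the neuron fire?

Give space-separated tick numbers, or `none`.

Answer: 3 7 10

Derivation:
t=0: input=1 -> V=8
t=1: input=1 -> V=12
t=2: input=1 -> V=15
t=3: input=3 -> V=0 FIRE
t=4: input=0 -> V=0
t=5: input=1 -> V=8
t=6: input=1 -> V=12
t=7: input=2 -> V=0 FIRE
t=8: input=0 -> V=0
t=9: input=1 -> V=8
t=10: input=4 -> V=0 FIRE
t=11: input=2 -> V=16
t=12: input=0 -> V=9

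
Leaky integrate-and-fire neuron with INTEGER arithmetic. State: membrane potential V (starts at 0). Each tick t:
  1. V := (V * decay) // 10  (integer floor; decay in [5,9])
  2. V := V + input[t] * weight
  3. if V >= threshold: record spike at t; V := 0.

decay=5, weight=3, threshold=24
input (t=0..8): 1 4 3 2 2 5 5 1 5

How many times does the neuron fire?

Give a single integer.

Answer: 1

Derivation:
t=0: input=1 -> V=3
t=1: input=4 -> V=13
t=2: input=3 -> V=15
t=3: input=2 -> V=13
t=4: input=2 -> V=12
t=5: input=5 -> V=21
t=6: input=5 -> V=0 FIRE
t=7: input=1 -> V=3
t=8: input=5 -> V=16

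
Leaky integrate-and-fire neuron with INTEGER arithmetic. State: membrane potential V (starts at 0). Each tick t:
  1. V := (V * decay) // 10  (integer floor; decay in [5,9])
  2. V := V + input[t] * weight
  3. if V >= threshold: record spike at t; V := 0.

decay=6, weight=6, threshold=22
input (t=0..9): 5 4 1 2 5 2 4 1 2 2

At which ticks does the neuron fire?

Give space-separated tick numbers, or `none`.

Answer: 0 1 4 6

Derivation:
t=0: input=5 -> V=0 FIRE
t=1: input=4 -> V=0 FIRE
t=2: input=1 -> V=6
t=3: input=2 -> V=15
t=4: input=5 -> V=0 FIRE
t=5: input=2 -> V=12
t=6: input=4 -> V=0 FIRE
t=7: input=1 -> V=6
t=8: input=2 -> V=15
t=9: input=2 -> V=21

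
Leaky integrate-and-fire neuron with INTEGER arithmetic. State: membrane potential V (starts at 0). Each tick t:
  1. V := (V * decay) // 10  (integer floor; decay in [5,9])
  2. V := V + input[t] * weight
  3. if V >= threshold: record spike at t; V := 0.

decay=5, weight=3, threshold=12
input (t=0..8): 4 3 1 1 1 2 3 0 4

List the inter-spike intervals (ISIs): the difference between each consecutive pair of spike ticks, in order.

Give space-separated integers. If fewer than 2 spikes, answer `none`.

t=0: input=4 -> V=0 FIRE
t=1: input=3 -> V=9
t=2: input=1 -> V=7
t=3: input=1 -> V=6
t=4: input=1 -> V=6
t=5: input=2 -> V=9
t=6: input=3 -> V=0 FIRE
t=7: input=0 -> V=0
t=8: input=4 -> V=0 FIRE

Answer: 6 2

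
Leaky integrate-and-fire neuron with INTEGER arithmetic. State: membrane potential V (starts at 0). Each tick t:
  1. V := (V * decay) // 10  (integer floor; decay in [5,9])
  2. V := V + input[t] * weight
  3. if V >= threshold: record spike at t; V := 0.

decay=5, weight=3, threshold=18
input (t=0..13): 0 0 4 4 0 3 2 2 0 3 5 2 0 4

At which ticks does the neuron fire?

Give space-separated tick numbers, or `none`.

t=0: input=0 -> V=0
t=1: input=0 -> V=0
t=2: input=4 -> V=12
t=3: input=4 -> V=0 FIRE
t=4: input=0 -> V=0
t=5: input=3 -> V=9
t=6: input=2 -> V=10
t=7: input=2 -> V=11
t=8: input=0 -> V=5
t=9: input=3 -> V=11
t=10: input=5 -> V=0 FIRE
t=11: input=2 -> V=6
t=12: input=0 -> V=3
t=13: input=4 -> V=13

Answer: 3 10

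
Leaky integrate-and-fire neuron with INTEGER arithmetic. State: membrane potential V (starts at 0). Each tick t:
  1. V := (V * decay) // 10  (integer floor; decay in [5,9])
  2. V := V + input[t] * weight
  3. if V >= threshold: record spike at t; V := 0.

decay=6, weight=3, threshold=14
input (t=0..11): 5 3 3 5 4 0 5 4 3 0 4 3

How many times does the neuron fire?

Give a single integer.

t=0: input=5 -> V=0 FIRE
t=1: input=3 -> V=9
t=2: input=3 -> V=0 FIRE
t=3: input=5 -> V=0 FIRE
t=4: input=4 -> V=12
t=5: input=0 -> V=7
t=6: input=5 -> V=0 FIRE
t=7: input=4 -> V=12
t=8: input=3 -> V=0 FIRE
t=9: input=0 -> V=0
t=10: input=4 -> V=12
t=11: input=3 -> V=0 FIRE

Answer: 6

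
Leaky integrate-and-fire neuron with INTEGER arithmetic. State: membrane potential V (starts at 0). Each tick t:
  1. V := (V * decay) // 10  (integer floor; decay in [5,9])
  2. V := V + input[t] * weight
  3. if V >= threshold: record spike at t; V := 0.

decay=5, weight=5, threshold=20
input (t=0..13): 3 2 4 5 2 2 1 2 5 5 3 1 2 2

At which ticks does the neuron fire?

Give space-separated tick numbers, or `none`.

Answer: 2 3 8 9

Derivation:
t=0: input=3 -> V=15
t=1: input=2 -> V=17
t=2: input=4 -> V=0 FIRE
t=3: input=5 -> V=0 FIRE
t=4: input=2 -> V=10
t=5: input=2 -> V=15
t=6: input=1 -> V=12
t=7: input=2 -> V=16
t=8: input=5 -> V=0 FIRE
t=9: input=5 -> V=0 FIRE
t=10: input=3 -> V=15
t=11: input=1 -> V=12
t=12: input=2 -> V=16
t=13: input=2 -> V=18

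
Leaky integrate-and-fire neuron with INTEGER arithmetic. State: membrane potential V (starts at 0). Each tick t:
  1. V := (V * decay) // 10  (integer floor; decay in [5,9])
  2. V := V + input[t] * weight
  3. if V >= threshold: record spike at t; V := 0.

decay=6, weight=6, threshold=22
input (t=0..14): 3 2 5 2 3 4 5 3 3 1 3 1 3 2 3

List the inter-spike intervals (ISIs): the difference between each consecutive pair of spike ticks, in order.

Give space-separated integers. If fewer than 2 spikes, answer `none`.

t=0: input=3 -> V=18
t=1: input=2 -> V=0 FIRE
t=2: input=5 -> V=0 FIRE
t=3: input=2 -> V=12
t=4: input=3 -> V=0 FIRE
t=5: input=4 -> V=0 FIRE
t=6: input=5 -> V=0 FIRE
t=7: input=3 -> V=18
t=8: input=3 -> V=0 FIRE
t=9: input=1 -> V=6
t=10: input=3 -> V=21
t=11: input=1 -> V=18
t=12: input=3 -> V=0 FIRE
t=13: input=2 -> V=12
t=14: input=3 -> V=0 FIRE

Answer: 1 2 1 1 2 4 2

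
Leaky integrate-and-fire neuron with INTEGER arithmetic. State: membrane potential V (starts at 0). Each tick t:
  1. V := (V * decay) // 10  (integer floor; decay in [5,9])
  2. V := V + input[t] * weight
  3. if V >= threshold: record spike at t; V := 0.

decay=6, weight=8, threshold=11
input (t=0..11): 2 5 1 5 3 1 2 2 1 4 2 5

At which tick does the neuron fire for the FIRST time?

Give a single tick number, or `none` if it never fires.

Answer: 0

Derivation:
t=0: input=2 -> V=0 FIRE
t=1: input=5 -> V=0 FIRE
t=2: input=1 -> V=8
t=3: input=5 -> V=0 FIRE
t=4: input=3 -> V=0 FIRE
t=5: input=1 -> V=8
t=6: input=2 -> V=0 FIRE
t=7: input=2 -> V=0 FIRE
t=8: input=1 -> V=8
t=9: input=4 -> V=0 FIRE
t=10: input=2 -> V=0 FIRE
t=11: input=5 -> V=0 FIRE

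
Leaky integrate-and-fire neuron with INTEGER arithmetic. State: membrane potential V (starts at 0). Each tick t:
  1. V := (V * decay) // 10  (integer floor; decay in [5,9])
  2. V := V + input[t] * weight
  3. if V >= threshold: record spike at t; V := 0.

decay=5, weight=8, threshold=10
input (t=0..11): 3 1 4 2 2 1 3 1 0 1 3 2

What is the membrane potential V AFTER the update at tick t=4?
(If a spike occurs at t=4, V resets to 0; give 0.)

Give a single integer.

t=0: input=3 -> V=0 FIRE
t=1: input=1 -> V=8
t=2: input=4 -> V=0 FIRE
t=3: input=2 -> V=0 FIRE
t=4: input=2 -> V=0 FIRE
t=5: input=1 -> V=8
t=6: input=3 -> V=0 FIRE
t=7: input=1 -> V=8
t=8: input=0 -> V=4
t=9: input=1 -> V=0 FIRE
t=10: input=3 -> V=0 FIRE
t=11: input=2 -> V=0 FIRE

Answer: 0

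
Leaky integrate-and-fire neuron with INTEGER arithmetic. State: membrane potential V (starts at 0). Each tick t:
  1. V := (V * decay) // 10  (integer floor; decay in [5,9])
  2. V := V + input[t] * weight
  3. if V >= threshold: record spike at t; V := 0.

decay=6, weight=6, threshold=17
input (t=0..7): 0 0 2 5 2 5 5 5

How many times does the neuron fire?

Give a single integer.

t=0: input=0 -> V=0
t=1: input=0 -> V=0
t=2: input=2 -> V=12
t=3: input=5 -> V=0 FIRE
t=4: input=2 -> V=12
t=5: input=5 -> V=0 FIRE
t=6: input=5 -> V=0 FIRE
t=7: input=5 -> V=0 FIRE

Answer: 4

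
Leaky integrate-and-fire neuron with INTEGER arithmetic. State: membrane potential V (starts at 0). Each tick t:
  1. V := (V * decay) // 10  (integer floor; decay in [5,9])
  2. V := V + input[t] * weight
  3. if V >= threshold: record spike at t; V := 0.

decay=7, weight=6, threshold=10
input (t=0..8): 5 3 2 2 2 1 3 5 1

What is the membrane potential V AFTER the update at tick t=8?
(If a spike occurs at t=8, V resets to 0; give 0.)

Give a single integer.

Answer: 6

Derivation:
t=0: input=5 -> V=0 FIRE
t=1: input=3 -> V=0 FIRE
t=2: input=2 -> V=0 FIRE
t=3: input=2 -> V=0 FIRE
t=4: input=2 -> V=0 FIRE
t=5: input=1 -> V=6
t=6: input=3 -> V=0 FIRE
t=7: input=5 -> V=0 FIRE
t=8: input=1 -> V=6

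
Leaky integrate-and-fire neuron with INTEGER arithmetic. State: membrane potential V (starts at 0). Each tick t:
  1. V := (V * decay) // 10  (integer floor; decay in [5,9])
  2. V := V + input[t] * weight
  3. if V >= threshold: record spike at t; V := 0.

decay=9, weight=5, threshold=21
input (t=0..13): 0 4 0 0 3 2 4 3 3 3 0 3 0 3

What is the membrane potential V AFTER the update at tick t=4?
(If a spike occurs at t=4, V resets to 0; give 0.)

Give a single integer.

t=0: input=0 -> V=0
t=1: input=4 -> V=20
t=2: input=0 -> V=18
t=3: input=0 -> V=16
t=4: input=3 -> V=0 FIRE
t=5: input=2 -> V=10
t=6: input=4 -> V=0 FIRE
t=7: input=3 -> V=15
t=8: input=3 -> V=0 FIRE
t=9: input=3 -> V=15
t=10: input=0 -> V=13
t=11: input=3 -> V=0 FIRE
t=12: input=0 -> V=0
t=13: input=3 -> V=15

Answer: 0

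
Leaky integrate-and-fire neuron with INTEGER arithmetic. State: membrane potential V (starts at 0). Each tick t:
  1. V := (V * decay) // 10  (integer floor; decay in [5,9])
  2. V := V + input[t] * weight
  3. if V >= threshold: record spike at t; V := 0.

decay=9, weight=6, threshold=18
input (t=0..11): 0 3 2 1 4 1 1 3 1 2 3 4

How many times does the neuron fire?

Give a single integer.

t=0: input=0 -> V=0
t=1: input=3 -> V=0 FIRE
t=2: input=2 -> V=12
t=3: input=1 -> V=16
t=4: input=4 -> V=0 FIRE
t=5: input=1 -> V=6
t=6: input=1 -> V=11
t=7: input=3 -> V=0 FIRE
t=8: input=1 -> V=6
t=9: input=2 -> V=17
t=10: input=3 -> V=0 FIRE
t=11: input=4 -> V=0 FIRE

Answer: 5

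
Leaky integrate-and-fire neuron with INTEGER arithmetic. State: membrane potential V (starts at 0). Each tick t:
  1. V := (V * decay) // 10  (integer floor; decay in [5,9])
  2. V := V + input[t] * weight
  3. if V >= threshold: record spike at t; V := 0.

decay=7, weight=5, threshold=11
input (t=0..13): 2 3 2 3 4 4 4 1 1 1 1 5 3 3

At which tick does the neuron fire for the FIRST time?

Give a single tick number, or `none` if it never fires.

t=0: input=2 -> V=10
t=1: input=3 -> V=0 FIRE
t=2: input=2 -> V=10
t=3: input=3 -> V=0 FIRE
t=4: input=4 -> V=0 FIRE
t=5: input=4 -> V=0 FIRE
t=6: input=4 -> V=0 FIRE
t=7: input=1 -> V=5
t=8: input=1 -> V=8
t=9: input=1 -> V=10
t=10: input=1 -> V=0 FIRE
t=11: input=5 -> V=0 FIRE
t=12: input=3 -> V=0 FIRE
t=13: input=3 -> V=0 FIRE

Answer: 1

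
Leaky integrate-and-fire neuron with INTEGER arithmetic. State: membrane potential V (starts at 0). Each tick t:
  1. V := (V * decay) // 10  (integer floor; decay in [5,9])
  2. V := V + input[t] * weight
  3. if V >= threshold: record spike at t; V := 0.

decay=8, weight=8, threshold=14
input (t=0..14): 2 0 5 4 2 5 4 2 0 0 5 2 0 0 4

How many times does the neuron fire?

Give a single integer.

Answer: 10

Derivation:
t=0: input=2 -> V=0 FIRE
t=1: input=0 -> V=0
t=2: input=5 -> V=0 FIRE
t=3: input=4 -> V=0 FIRE
t=4: input=2 -> V=0 FIRE
t=5: input=5 -> V=0 FIRE
t=6: input=4 -> V=0 FIRE
t=7: input=2 -> V=0 FIRE
t=8: input=0 -> V=0
t=9: input=0 -> V=0
t=10: input=5 -> V=0 FIRE
t=11: input=2 -> V=0 FIRE
t=12: input=0 -> V=0
t=13: input=0 -> V=0
t=14: input=4 -> V=0 FIRE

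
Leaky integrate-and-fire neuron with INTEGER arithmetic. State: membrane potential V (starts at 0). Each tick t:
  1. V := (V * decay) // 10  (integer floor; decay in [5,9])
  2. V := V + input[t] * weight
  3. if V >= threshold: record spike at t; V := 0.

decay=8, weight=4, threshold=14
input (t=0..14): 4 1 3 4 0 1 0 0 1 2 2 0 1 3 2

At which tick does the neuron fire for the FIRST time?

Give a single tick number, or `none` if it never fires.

t=0: input=4 -> V=0 FIRE
t=1: input=1 -> V=4
t=2: input=3 -> V=0 FIRE
t=3: input=4 -> V=0 FIRE
t=4: input=0 -> V=0
t=5: input=1 -> V=4
t=6: input=0 -> V=3
t=7: input=0 -> V=2
t=8: input=1 -> V=5
t=9: input=2 -> V=12
t=10: input=2 -> V=0 FIRE
t=11: input=0 -> V=0
t=12: input=1 -> V=4
t=13: input=3 -> V=0 FIRE
t=14: input=2 -> V=8

Answer: 0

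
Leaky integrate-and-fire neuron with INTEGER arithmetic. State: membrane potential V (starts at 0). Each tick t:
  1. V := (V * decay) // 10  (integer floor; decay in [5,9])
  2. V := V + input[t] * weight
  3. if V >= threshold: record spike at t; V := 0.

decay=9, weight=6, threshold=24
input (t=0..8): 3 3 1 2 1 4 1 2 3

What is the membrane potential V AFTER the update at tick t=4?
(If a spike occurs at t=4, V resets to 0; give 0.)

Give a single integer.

t=0: input=3 -> V=18
t=1: input=3 -> V=0 FIRE
t=2: input=1 -> V=6
t=3: input=2 -> V=17
t=4: input=1 -> V=21
t=5: input=4 -> V=0 FIRE
t=6: input=1 -> V=6
t=7: input=2 -> V=17
t=8: input=3 -> V=0 FIRE

Answer: 21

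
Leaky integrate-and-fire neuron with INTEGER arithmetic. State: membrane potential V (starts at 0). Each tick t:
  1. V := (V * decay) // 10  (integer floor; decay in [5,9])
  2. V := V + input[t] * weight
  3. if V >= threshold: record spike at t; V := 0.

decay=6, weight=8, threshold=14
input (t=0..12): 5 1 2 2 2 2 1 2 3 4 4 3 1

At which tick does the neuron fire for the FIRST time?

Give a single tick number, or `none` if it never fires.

Answer: 0

Derivation:
t=0: input=5 -> V=0 FIRE
t=1: input=1 -> V=8
t=2: input=2 -> V=0 FIRE
t=3: input=2 -> V=0 FIRE
t=4: input=2 -> V=0 FIRE
t=5: input=2 -> V=0 FIRE
t=6: input=1 -> V=8
t=7: input=2 -> V=0 FIRE
t=8: input=3 -> V=0 FIRE
t=9: input=4 -> V=0 FIRE
t=10: input=4 -> V=0 FIRE
t=11: input=3 -> V=0 FIRE
t=12: input=1 -> V=8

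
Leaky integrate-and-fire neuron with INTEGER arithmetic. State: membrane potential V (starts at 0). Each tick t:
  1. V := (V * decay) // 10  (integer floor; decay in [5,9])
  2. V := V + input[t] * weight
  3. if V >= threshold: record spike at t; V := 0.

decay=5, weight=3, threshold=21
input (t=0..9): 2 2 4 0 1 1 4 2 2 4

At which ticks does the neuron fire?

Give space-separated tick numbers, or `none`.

t=0: input=2 -> V=6
t=1: input=2 -> V=9
t=2: input=4 -> V=16
t=3: input=0 -> V=8
t=4: input=1 -> V=7
t=5: input=1 -> V=6
t=6: input=4 -> V=15
t=7: input=2 -> V=13
t=8: input=2 -> V=12
t=9: input=4 -> V=18

Answer: none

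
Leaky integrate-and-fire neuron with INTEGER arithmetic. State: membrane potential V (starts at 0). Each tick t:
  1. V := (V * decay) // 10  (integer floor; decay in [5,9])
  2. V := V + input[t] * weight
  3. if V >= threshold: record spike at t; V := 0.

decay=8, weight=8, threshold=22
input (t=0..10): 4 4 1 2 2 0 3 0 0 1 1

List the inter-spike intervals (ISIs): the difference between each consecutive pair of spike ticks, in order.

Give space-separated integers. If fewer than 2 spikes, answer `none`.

Answer: 1 2 3

Derivation:
t=0: input=4 -> V=0 FIRE
t=1: input=4 -> V=0 FIRE
t=2: input=1 -> V=8
t=3: input=2 -> V=0 FIRE
t=4: input=2 -> V=16
t=5: input=0 -> V=12
t=6: input=3 -> V=0 FIRE
t=7: input=0 -> V=0
t=8: input=0 -> V=0
t=9: input=1 -> V=8
t=10: input=1 -> V=14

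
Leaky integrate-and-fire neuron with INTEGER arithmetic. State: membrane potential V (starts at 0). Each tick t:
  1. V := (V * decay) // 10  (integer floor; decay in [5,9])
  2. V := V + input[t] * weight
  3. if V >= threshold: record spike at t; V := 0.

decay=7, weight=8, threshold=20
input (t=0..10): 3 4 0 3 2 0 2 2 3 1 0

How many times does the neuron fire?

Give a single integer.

Answer: 5

Derivation:
t=0: input=3 -> V=0 FIRE
t=1: input=4 -> V=0 FIRE
t=2: input=0 -> V=0
t=3: input=3 -> V=0 FIRE
t=4: input=2 -> V=16
t=5: input=0 -> V=11
t=6: input=2 -> V=0 FIRE
t=7: input=2 -> V=16
t=8: input=3 -> V=0 FIRE
t=9: input=1 -> V=8
t=10: input=0 -> V=5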